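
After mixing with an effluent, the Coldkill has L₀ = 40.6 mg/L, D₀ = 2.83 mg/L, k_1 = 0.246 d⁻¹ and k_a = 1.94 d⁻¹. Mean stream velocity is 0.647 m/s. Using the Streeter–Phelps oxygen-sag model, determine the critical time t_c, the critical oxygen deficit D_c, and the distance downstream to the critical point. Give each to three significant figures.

t_c ≈ 0.833 d; D_c ≈ 4.19 mg/L; x_c ≈ 46.6 km

With k_a/k_1 = 7.886 and 1 − D₀(k_a−k_1)/(k_1 L₀) = 0.5200,
t_c = ln(7.886 × 0.5200) / (1.94 − 0.246) = ln(4.101) / 1.694 = 1.411/1.694 = 0.8331 d.
D_c = (k_1/k_a) L₀ e^(−k_1 t_c) = (0.246/1.94) × 40.6 × e^(−0.246×0.8331) = 0.1268 × 40.6 × 0.8147 = 4.194 mg/L.
x_c = v t_c = 0.647 m/s × 0.8331 d × 86400 s/d = 46570 m ≈ 46.6 km.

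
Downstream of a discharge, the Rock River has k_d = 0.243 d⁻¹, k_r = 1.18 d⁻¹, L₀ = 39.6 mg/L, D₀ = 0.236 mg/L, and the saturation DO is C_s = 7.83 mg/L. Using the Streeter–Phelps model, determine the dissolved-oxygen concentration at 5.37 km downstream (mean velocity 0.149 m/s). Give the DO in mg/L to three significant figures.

DO ≈ 4.68 mg/L

Travel time t = x/v = 5.37 km / (0.149 m/s) = 5370 m / 0.149 m/s = 36040 s = 0.4171 d.
k_d L₀/(k_r−k_d) = 0.243×39.6/(1.18−0.243) = 9.623/0.9370 = 10.27 mg/L.
e^(−k_d t) = e^(−0.243×0.4171) = 0.9036; e^(−k_r t) = e^(−1.18×0.4171) = 0.6113.
D = 10.27 × (0.9036 − 0.6113) + 0.236 × 0.6113 = 3.002 + 0.1443 = 3.146 mg/L.
DO = C_s − D = 7.83 − 3.146 = 4.684 mg/L.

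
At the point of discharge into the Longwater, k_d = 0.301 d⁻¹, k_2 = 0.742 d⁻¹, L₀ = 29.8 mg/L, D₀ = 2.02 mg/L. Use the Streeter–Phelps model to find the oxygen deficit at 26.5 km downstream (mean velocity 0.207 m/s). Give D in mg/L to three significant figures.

Travel time t = x/v = 26.5 km / (0.207 m/s) = 26500 m / 0.207 m/s = 128000 s = 1.482 d.
k_d L₀/(k_2−k_d) = 0.301×29.8/(0.742−0.301) = 8.970/0.4410 = 20.34 mg/L.
e^(−k_d t) = e^(−0.301×1.482) = 0.6402; e^(−k_2 t) = e^(−0.742×1.482) = 0.3331.
D = 20.34 × (0.6402 − 0.3331) + 2.02 × 0.3331 = 6.247 + 0.6728 = 6.920 mg/L.

D ≈ 6.92 mg/L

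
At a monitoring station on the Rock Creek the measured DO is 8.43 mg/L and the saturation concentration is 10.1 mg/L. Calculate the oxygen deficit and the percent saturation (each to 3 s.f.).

D = C_s − C = 10.1 − 8.43 = 1.67 mg/L.
% saturation = 8.43/10.1 × 100 = 83.5 %.

D ≈ 1.67 mg/L; 83.5 % saturation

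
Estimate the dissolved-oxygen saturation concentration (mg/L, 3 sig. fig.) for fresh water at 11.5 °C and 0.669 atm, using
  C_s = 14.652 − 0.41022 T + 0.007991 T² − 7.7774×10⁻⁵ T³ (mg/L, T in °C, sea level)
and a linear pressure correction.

C_s ≈ 7.27 mg/L

At sea level: C_s = 14.652 − 0.41022×11.5 + 0.007991×11.5² − 7.7774×10⁻⁵×11.5³ = 10.87 mg/L.
Pressure correction: C_s' = 10.87 × 0.669 = 7.274 mg/L.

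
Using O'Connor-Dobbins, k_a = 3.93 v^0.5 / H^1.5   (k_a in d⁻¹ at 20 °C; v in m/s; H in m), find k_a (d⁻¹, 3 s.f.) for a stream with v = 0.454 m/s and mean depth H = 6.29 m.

k_a ≈ 0.168 d⁻¹

k_a = 3.93 × 0.454^0.5 / 6.29^1.5 = 3.93 × 0.6738 / 15.78 = 0.1679 d⁻¹.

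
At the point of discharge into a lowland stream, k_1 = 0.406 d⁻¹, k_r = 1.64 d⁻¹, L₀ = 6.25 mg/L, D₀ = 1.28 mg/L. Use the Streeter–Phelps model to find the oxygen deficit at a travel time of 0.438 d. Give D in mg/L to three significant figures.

D ≈ 1.34 mg/L

k_1 L₀/(k_r−k_1) = 0.406×6.25/(1.64−0.406) = 2.538/1.234 = 2.056 mg/L.
e^(−k_1 t) = e^(−0.406×0.4380) = 0.8371; e^(−k_r t) = e^(−1.64×0.4380) = 0.4876.
D = 2.056 × (0.8371 − 0.4876) + 1.28 × 0.4876 = 0.7187 + 0.6241 = 1.343 mg/L.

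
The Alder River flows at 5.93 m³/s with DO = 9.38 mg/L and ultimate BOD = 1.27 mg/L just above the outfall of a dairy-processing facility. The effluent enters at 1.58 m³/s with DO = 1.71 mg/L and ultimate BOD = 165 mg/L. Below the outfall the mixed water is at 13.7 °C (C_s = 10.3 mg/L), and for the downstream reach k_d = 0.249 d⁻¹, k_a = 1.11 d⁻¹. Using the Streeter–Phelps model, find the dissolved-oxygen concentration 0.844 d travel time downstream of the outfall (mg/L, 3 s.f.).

Mixed DO = (5.93×9.38 + 1.58×1.71)/(5.93+1.58) = 58.33/7.510 = 7.766 mg/L.
Mixed L₀ = (5.93×1.27 + 1.58×165)/(7.510) = 268.2/7.510 = 35.72 mg/L.
Initial deficit D₀ = C_s − DO₀ = 10.3 − 7.766 = 2.534 mg/L.
D(0.844) = [0.249×35.72/(1.11−0.249)](e^(−0.249×0.844) − e^(−1.11×0.844)) + 2.534 e^(−1.11×0.844)
= 10.33 × (0.8105 − 0.3919) + 2.534 × 0.3919 = 5.317 mg/L.
DO = 10.3 − 5.317 = 4.983 mg/L.

DO ≈ 4.98 mg/L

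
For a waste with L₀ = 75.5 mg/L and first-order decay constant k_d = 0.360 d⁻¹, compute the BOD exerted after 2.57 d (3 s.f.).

y_t = L₀(1 − e^(−k_d t)) = 75.5 × (1 − e^(−0.360×2.57))
= 75.5 × (1 − 0.3965) = 75.5 × 0.6035 = 45.57 mg/L.

y ≈ 45.6 mg/L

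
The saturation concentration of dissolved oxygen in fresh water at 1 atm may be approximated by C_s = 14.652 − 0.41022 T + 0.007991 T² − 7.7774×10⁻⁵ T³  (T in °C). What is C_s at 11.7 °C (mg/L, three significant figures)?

C_s = 14.652 − 0.41022×11.7 + 0.007991×11.7² − 7.7774×10⁻⁵×11.7³ = 10.82 mg/L.

C_s ≈ 10.8 mg/L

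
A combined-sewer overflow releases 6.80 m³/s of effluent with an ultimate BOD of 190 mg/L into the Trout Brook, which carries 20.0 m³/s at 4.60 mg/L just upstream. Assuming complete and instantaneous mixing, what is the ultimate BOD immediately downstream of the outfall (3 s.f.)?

Flow-weighted mixing: C = (Q_r C_r + Q_w C_w)/(Q_r + Q_w)
= (20.0×4.60 + 6.80×190)/(20.0 + 6.80) = 1384/26.80 = 51.64 mg/L.

51.6 mg/L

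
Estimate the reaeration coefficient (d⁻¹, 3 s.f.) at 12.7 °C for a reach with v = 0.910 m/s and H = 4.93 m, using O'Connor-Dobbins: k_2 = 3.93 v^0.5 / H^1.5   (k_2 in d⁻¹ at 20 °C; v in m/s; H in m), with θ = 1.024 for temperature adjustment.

k_2 ≈ 0.288 d⁻¹

k_2(20) = 3.93 × 0.910^0.5 / 4.93^1.5 = 3.93 × 0.9539 / 10.95 = 0.3425 d⁻¹.
k_2(12.7) = 0.3425 × 1.024^(12.7−20) = 0.3425 × 0.8410 = 0.2880 d⁻¹.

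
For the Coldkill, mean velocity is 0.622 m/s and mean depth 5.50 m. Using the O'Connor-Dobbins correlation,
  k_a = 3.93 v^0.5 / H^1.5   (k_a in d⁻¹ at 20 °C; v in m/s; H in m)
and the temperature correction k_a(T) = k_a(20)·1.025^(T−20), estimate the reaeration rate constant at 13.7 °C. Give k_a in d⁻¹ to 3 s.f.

k_a(20) = 3.93 × 0.622^0.5 / 5.50^1.5 = 3.93 × 0.7887 / 12.90 = 0.2403 d⁻¹.
k_a(13.7) = 0.2403 × 1.025^(13.7−20) = 0.2403 × 0.8559 = 0.2057 d⁻¹.

k_a ≈ 0.206 d⁻¹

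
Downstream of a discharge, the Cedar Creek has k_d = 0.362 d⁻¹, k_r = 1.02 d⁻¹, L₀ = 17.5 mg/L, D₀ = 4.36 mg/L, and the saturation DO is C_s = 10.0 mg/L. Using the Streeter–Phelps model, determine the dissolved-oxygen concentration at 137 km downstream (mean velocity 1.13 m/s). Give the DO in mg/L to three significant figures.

DO ≈ 5.47 mg/L

Travel time t = x/v = 137 km / (1.13 m/s) = 137000 m / 1.13 m/s = 121200 s = 1.403 d.
k_d L₀/(k_r−k_d) = 0.362×17.5/(1.02−0.362) = 6.335/0.6580 = 9.628 mg/L.
e^(−k_d t) = e^(−0.362×1.403) = 0.6017; e^(−k_r t) = e^(−1.02×1.403) = 0.2390.
D = 9.628 × (0.6017 − 0.2390) + 4.36 × 0.2390 = 3.492 + 1.042 = 4.534 mg/L.
DO = C_s − D = 10.0 − 4.534 = 5.466 mg/L.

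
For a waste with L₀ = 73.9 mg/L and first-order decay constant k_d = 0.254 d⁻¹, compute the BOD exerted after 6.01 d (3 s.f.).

y ≈ 57.8 mg/L

y_t = L₀(1 − e^(−k_d t)) = 73.9 × (1 − e^(−0.254×6.01))
= 73.9 × (1 − 0.2173) = 73.9 × 0.7827 = 57.84 mg/L.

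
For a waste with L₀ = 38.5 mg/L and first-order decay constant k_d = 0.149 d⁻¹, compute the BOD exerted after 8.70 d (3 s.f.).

y_t = L₀(1 − e^(−k_d t)) = 38.5 × (1 − e^(−0.149×8.70))
= 38.5 × (1 − 0.2735) = 38.5 × 0.7265 = 27.97 mg/L.

y ≈ 28.0 mg/L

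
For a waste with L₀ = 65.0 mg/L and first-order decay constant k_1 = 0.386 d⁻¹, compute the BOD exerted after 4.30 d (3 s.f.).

y_t = L₀(1 − e^(−k_1 t)) = 65.0 × (1 − e^(−0.386×4.30))
= 65.0 × (1 − 0.1902) = 65.0 × 0.8098 = 52.64 mg/L.

y ≈ 52.6 mg/L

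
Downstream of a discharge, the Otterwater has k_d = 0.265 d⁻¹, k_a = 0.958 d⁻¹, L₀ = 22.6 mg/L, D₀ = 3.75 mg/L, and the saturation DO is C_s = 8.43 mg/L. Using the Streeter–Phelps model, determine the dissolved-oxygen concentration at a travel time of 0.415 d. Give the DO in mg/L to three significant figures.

DO ≈ 3.98 mg/L

k_d L₀/(k_a−k_d) = 0.265×22.6/(0.958−0.265) = 5.989/0.6930 = 8.642 mg/L.
e^(−k_d t) = e^(−0.265×0.4150) = 0.8959; e^(−k_a t) = e^(−0.958×0.4150) = 0.6720.
D = 8.642 × (0.8959 − 0.6720) + 3.75 × 0.6720 = 1.935 + 2.520 = 4.455 mg/L.
DO = C_s − D = 8.43 − 4.455 = 3.975 mg/L.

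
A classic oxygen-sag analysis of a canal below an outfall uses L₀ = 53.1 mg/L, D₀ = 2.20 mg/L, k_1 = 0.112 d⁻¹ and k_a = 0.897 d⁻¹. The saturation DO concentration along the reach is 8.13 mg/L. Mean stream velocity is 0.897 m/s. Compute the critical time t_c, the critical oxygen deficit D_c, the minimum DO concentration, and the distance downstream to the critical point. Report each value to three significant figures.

With k_a/k_1 = 8.009 and 1 − D₀(k_a−k_1)/(k_1 L₀) = 0.7096,
t_c = ln(8.009 × 0.7096) / (0.897 − 0.112) = ln(5.683) / 0.7850 = 1.738/0.7850 = 2.213 d.
D_c = (k_1/k_a) L₀ e^(−k_1 t_c) = (0.112/0.897) × 53.1 × e^(−0.112×2.213) = 0.1249 × 53.1 × 0.7804 = 5.174 mg/L.
Minimum DO = C_s − D_c = 8.13 − 5.174 = 2.956 mg/L.
x_c = v t_c = 0.897 m/s × 2.213 d × 86400 s/d = 171500 m ≈ 172 km.

t_c ≈ 2.21 d; D_c ≈ 5.17 mg/L; min DO ≈ 2.96 mg/L; x_c ≈ 172 km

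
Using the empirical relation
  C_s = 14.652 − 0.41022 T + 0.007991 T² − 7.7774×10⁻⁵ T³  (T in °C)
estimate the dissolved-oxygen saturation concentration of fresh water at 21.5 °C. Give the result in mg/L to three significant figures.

C_s ≈ 8.75 mg/L

C_s = 14.652 − 0.41022×21.5 + 0.007991×21.5² − 7.7774×10⁻⁵×21.5³ = 8.753 mg/L.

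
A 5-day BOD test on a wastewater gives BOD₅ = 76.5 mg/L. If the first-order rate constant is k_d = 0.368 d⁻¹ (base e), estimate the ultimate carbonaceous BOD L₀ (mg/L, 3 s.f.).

BOD₅ = L₀(1 − e^(−5k_d)) ⇒ L₀ = BOD₅ / (1 − e^(−5×0.368))
= 76.5 / (1 − 0.1588) = 76.5 / 0.8412 = 90.94 mg/L.

L₀ ≈ 90.9 mg/L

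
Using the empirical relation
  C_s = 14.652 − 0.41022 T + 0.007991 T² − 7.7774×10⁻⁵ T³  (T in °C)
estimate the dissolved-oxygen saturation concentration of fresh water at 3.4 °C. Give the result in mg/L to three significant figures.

C_s ≈ 13.3 mg/L

C_s = 14.652 − 0.41022×3.4 + 0.007991×3.4² − 7.7774×10⁻⁵×3.4³ = 13.35 mg/L.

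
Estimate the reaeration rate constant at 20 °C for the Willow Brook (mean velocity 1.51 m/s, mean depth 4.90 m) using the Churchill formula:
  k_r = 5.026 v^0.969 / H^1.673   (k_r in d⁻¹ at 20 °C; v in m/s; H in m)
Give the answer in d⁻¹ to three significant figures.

k_r = 5.026 × 1.51^0.969 / 4.90^1.673 = 5.026 × 1.491 / 14.28 = 0.5248 d⁻¹.

k_r ≈ 0.525 d⁻¹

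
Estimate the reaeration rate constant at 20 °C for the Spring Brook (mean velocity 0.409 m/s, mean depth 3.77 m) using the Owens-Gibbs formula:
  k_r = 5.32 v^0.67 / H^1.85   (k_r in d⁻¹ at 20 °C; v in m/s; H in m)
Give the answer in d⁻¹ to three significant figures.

k_r ≈ 0.251 d⁻¹

k_r = 5.32 × 0.409^0.67 / 3.77^1.85 = 5.32 × 0.5494 / 11.65 = 0.2509 d⁻¹.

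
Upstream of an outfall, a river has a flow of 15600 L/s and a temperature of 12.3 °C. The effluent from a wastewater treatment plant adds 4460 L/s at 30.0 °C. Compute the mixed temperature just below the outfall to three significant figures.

16.2 °C

Flow-weighted mixing: C = (Q_r C_r + Q_w C_w)/(Q_r + Q_w)
= (15600×12.3 + 4460×30.0)/(15600 + 4460) = 325700/20060 = 16.24 °C.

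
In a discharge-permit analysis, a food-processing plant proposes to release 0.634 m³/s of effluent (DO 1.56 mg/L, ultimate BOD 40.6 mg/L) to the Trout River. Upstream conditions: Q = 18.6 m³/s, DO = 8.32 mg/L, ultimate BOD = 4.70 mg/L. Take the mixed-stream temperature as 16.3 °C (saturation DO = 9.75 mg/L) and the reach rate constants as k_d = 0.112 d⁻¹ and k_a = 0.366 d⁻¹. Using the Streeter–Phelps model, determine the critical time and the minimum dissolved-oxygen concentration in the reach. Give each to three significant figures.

Mixed DO = (18.6×8.32 + 0.634×1.56)/(18.6+0.634) = 155.7/19.23 = 8.097 mg/L.
Mixed L₀ = (18.6×4.70 + 0.634×40.6)/(19.23) = 113.2/19.23 = 5.883 mg/L.
Initial deficit D₀ = C_s − DO₀ = 9.75 − 8.097 = 1.653 mg/L.
t_c = (1/0.2540) ln[(0.366/0.112)(1 − 1.653×0.2540/(0.112×5.883))] = 3.937 × ln(1.186) = 0.6711 d.
D_c = (0.112/0.366) × 5.883 × e^(−0.112×0.6711) = 0.3060 × 5.883 × 0.9276 = 1.670 mg/L.
Minimum DO = 9.75 − 1.670 = 8.080 mg/L.

t_c ≈ 0.671 d; minimum DO ≈ 8.08 mg/L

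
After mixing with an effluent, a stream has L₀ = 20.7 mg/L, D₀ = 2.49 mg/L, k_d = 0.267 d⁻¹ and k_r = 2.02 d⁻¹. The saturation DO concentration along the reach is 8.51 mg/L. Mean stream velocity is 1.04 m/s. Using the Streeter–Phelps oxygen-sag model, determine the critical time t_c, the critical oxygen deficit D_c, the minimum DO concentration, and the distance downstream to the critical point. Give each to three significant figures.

t_c ≈ 0.265 d; D_c ≈ 2.55 mg/L; min DO ≈ 5.96 mg/L; x_c ≈ 23.8 km

With k_r/k_d = 7.566 and 1 − D₀(k_r−k_d)/(k_d L₀) = 0.2102,
t_c = ln(7.566 × 0.2102) / (2.02 − 0.267) = ln(1.591) / 1.753 = 0.4641/1.753 = 0.2647 d.
D_c = (k_d/k_r) L₀ e^(−k_d t_c) = (0.267/2.02) × 20.7 × e^(−0.267×0.2647) = 0.1322 × 20.7 × 0.9318 = 2.549 mg/L.
Minimum DO = C_s − D_c = 8.51 − 2.549 = 5.961 mg/L.
x_c = v t_c = 1.04 m/s × 0.2647 d × 86400 s/d = 23790 m ≈ 23.8 km.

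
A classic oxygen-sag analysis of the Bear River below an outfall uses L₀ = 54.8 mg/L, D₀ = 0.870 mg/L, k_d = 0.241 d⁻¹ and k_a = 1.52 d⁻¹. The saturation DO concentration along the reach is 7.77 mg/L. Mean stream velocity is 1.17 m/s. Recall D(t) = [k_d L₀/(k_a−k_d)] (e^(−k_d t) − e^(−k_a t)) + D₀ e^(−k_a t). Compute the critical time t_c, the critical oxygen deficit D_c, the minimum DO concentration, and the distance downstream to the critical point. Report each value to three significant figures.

t_c ≈ 1.37 d; D_c ≈ 6.24 mg/L; min DO ≈ 1.53 mg/L; x_c ≈ 139 km

t_c = [1/(k_a−k_d)] ln[(k_a/k_d)(1 − D₀(k_a−k_d)/(k_d L₀))]
= [1/(1.52−0.241)] ln[(1.52/0.241)(1 − 0.870×1.279/(0.241×54.8))]
= (1/1.279) ln[6.307 × 0.9157] = 0.7819 × ln(5.776) = 0.7819 × 1.754 = 1.371 d.
D_c = (k_d/k_a) L₀ e^(−k_d t_c) = (0.241/1.52) × 54.8 × e^(−0.241×1.371) = 0.1586 × 54.8 × 0.7186 = 6.244 mg/L.
Minimum DO = C_s − D_c = 7.77 − 6.244 = 1.526 mg/L.
x_c = v t_c = 1.17 m/s × 1.371 d × 86400 s/d = 138600 m ≈ 139 km.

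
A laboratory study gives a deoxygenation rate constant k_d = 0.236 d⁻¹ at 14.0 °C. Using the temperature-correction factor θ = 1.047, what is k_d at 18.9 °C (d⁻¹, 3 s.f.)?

k_d ≈ 0.296 d⁻¹

k_d(T₂) = k_d(T₁) · θ^(T₂−T₁) = 0.236 × 1.047^(18.9−14.0)
= 0.236 × 1.047^4.90 = 0.236 × 1.252 = 0.2956 d⁻¹.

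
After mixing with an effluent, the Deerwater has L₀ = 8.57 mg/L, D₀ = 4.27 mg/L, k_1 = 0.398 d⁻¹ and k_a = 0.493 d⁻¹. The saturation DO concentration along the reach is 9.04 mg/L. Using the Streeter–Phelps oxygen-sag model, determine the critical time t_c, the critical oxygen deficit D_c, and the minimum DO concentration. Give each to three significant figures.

t_c ≈ 0.920 d; D_c ≈ 4.80 mg/L; min DO ≈ 4.24 mg/L

With k_a/k_1 = 1.239 and 1 − D₀(k_a−k_1)/(k_1 L₀) = 0.8811,
t_c = ln(1.239 × 0.8811) / (0.493 − 0.398) = ln(1.091) / 0.09500 = 0.08744/0.09500 = 0.9204 d.
L(t_c) = L₀ e^(−k_1 t_c) = 8.57 × 0.6933 = 5.941 mg/L, and at the critical point k_a D_c = k_1 L, so D_c = (0.398/0.493) × 5.941 = 4.796 mg/L.
Minimum DO = C_s − D_c = 9.04 − 4.796 = 4.244 mg/L.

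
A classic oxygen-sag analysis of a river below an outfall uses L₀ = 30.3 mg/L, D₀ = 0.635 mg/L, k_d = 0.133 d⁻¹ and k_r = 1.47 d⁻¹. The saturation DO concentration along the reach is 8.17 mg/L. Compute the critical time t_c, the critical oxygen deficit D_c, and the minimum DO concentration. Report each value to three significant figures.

t_c = [1/(k_r−k_d)] ln[(k_r/k_d)(1 − D₀(k_r−k_d)/(k_d L₀))]
= [1/(1.47−0.133)] ln[(1.47/0.133)(1 − 0.635×1.337/(0.133×30.3))]
= (1/1.337) ln[11.05 × 0.7893] = 0.7479 × ln(8.724) = 0.7479 × 2.166 = 1.620 d.
D_c = (k_d/k_r) L₀ e^(−k_d t_c) = (0.133/1.47) × 30.3 × e^(−0.133×1.620) = 0.09048 × 30.3 × 0.8062 = 2.210 mg/L.
Minimum DO = C_s − D_c = 8.17 − 2.210 = 5.960 mg/L.

t_c ≈ 1.62 d; D_c ≈ 2.21 mg/L; min DO ≈ 5.96 mg/L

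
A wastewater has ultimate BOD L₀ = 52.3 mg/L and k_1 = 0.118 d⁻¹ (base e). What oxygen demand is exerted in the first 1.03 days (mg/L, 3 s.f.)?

y_t = L₀(1 − e^(−k_1 t)) = 52.3 × (1 − e^(−0.118×1.03))
= 52.3 × (1 − 0.8856) = 52.3 × 0.1144 = 5.985 mg/L.

y ≈ 5.99 mg/L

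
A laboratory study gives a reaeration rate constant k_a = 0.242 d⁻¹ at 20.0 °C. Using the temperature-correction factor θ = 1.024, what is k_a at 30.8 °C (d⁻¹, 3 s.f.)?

k_a ≈ 0.313 d⁻¹

k_a(T₂) = k_a(T₁) · θ^(T₂−T₁) = 0.242 × 1.024^(30.8−20.0)
= 0.242 × 1.024^10.8 = 0.242 × 1.292 = 0.3126 d⁻¹.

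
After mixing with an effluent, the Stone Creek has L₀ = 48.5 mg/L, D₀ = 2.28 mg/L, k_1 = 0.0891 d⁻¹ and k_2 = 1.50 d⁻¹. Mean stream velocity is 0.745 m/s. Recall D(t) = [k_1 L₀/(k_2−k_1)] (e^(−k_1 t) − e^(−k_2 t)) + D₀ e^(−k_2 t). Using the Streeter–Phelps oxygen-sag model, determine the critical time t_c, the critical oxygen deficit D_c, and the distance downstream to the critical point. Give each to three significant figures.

t_c ≈ 1.03 d; D_c ≈ 2.63 mg/L; x_c ≈ 66.6 km

With k_2/k_1 = 16.84 and 1 − D₀(k_2−k_1)/(k_1 L₀) = 0.2556,
t_c = ln(16.84 × 0.2556) / (1.50 − 0.0891) = ln(4.303) / 1.411 = 1.459/1.411 = 1.034 d.
D_c = (k_1/k_2) L₀ e^(−k_1 t_c) = (0.0891/1.50) × 48.5 × e^(−0.0891×1.034) = 0.05940 × 48.5 × 0.9120 = 2.627 mg/L.
x_c = v t_c = 0.745 m/s × 1.034 d × 86400 s/d = 66580 m ≈ 66.6 km.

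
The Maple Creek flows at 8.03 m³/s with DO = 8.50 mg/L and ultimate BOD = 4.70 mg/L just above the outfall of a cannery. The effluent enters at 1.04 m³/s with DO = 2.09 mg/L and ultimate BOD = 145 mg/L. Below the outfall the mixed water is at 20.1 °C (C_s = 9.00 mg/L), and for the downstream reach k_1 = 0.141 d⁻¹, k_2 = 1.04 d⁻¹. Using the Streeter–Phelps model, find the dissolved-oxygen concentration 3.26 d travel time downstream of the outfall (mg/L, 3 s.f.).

DO ≈ 7.01 mg/L

Mixed DO = (8.03×8.50 + 1.04×2.09)/(8.03+1.04) = 70.43/9.070 = 7.765 mg/L.
Mixed L₀ = (8.03×4.70 + 1.04×145)/(9.070) = 188.5/9.070 = 20.79 mg/L.
Initial deficit D₀ = C_s − DO₀ = 9.00 − 7.765 = 1.235 mg/L.
D(3.26) = [0.141×20.79/(1.04−0.141)](e^(−0.141×3.26) − e^(−1.04×3.26)) + 1.235 e^(−1.04×3.26)
= 3.260 × (0.6315 − 0.03370) + 1.235 × 0.03370 = 1.991 mg/L.
DO = 9.00 − 1.991 = 7.009 mg/L.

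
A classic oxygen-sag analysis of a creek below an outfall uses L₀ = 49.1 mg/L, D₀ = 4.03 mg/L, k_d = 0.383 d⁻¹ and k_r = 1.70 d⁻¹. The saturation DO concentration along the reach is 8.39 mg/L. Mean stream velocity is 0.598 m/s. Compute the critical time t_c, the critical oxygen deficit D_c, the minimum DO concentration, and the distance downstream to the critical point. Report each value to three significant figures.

With k_r/k_d = 4.439 and 1 − D₀(k_r−k_d)/(k_d L₀) = 0.7178,
t_c = ln(4.439 × 0.7178) / (1.70 − 0.383) = ln(3.186) / 1.317 = 1.159/1.317 = 0.8798 d.
D_c = (k_d/k_r) L₀ e^(−k_d t_c) = (0.383/1.70) × 49.1 × e^(−0.383×0.8798) = 0.2253 × 49.1 × 0.7139 = 7.897 mg/L.
Minimum DO = C_s − D_c = 8.39 − 7.897 = 0.4926 mg/L.
x_c = v t_c = 0.598 m/s × 0.8798 d × 86400 s/d = 45460 m ≈ 45.5 km.

t_c ≈ 0.880 d; D_c ≈ 7.90 mg/L; min DO ≈ 0.493 mg/L; x_c ≈ 45.5 km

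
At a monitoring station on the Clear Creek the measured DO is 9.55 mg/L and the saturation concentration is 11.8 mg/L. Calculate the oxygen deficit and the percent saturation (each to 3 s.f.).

D ≈ 2.25 mg/L; 80.9 % saturation

D = C_s − C = 11.8 − 9.55 = 2.25 mg/L.
% saturation = 9.55/11.8 × 100 = 80.9 %.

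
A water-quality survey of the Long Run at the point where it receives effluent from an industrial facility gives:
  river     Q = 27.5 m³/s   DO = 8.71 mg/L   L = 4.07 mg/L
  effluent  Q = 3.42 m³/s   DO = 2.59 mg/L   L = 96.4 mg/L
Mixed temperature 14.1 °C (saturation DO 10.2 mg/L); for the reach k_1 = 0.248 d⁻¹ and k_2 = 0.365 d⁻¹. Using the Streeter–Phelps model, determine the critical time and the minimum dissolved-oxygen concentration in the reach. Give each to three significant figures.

t_c ≈ 2.67 d; minimum DO ≈ 5.19 mg/L

Mixed DO = (27.5×8.71 + 3.42×2.59)/(27.5+3.42) = 248.4/30.92 = 8.033 mg/L.
Mixed L₀ = (27.5×4.07 + 3.42×96.4)/(30.92) = 441.6/30.92 = 14.28 mg/L.
Initial deficit D₀ = C_s − DO₀ = 10.2 − 8.033 = 2.167 mg/L.
t_c = (1/0.1170) ln[(0.365/0.248)(1 − 2.167×0.1170/(0.248×14.28))] = 8.547 × ln(1.366) = 2.668 d.
D_c = (0.248/0.365) × 14.28 × e^(−0.248×2.668) = 0.6795 × 14.28 × 0.5159 = 5.007 mg/L.
Minimum DO = 10.2 − 5.007 = 5.193 mg/L.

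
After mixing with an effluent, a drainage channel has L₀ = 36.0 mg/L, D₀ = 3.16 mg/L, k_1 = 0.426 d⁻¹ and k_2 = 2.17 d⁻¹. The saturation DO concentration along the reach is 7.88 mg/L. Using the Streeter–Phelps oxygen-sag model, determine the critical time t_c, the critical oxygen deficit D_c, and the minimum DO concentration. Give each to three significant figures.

At the critical point dD/dt = 0, so k_1 L₀ e^(−k_1 t) = k_2 D. Substituting D(t) from the Streeter–Phelps equation and solving for t gives
t_c = ln[(k_2/k_1)(1 − D₀(k_2−k_1)/(k_1 L₀))] / (k_2−k_1).
Here k_2−k_1 = 1.744 d⁻¹ and 1 − D₀(k_2−k_1)/(k_1 L₀) = 1 − 3.16×1.744/(0.426×36.0) = 0.6406, so
t_c = ln(5.094 × 0.6406) / 1.744 = 1.183 / 1.744 = 0.6782 d.
L(t_c) = L₀ e^(−k_1 t_c) = 36.0 × 0.7491 = 26.97 mg/L, and at the critical point k_2 D_c = k_1 L, so D_c = (0.426/2.17) × 26.97 = 5.294 mg/L.
Minimum DO = C_s − D_c = 7.88 − 5.294 = 2.586 mg/L.

t_c ≈ 0.678 d; D_c ≈ 5.29 mg/L; min DO ≈ 2.59 mg/L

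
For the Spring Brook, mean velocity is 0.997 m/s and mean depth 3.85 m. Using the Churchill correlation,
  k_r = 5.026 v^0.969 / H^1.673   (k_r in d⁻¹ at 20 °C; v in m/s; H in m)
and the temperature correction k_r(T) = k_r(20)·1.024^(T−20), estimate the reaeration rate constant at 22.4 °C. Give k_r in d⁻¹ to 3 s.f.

k_r ≈ 0.556 d⁻¹

k_r(20) = 5.026 × 0.997^0.969 / 3.85^1.673 = 5.026 × 0.9971 / 9.538 = 0.5254 d⁻¹.
k_r(22.4) = 0.5254 × 1.024^(22.4−20) = 0.5254 × 1.059 = 0.5562 d⁻¹.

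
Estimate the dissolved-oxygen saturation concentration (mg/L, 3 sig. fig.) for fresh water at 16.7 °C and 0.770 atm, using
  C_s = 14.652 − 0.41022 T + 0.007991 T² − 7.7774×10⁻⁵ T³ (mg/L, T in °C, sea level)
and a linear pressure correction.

At sea level: C_s = 14.652 − 0.41022×16.7 + 0.007991×16.7² − 7.7774×10⁻⁵×16.7³ = 9.668 mg/L.
Pressure correction: C_s' = 9.668 × 0.770 = 7.444 mg/L.

C_s ≈ 7.44 mg/L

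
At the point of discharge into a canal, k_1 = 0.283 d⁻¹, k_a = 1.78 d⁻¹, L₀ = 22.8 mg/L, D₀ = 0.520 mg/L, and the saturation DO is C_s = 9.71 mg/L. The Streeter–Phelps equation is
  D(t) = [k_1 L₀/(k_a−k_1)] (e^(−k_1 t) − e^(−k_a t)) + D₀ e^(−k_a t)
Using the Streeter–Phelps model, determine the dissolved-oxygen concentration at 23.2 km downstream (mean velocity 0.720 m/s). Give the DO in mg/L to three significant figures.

Travel time t = x/v = 23.2 km / (0.720 m/s) = 23200 m / 0.720 m/s = 32220 s = 0.3729 d.
k_1 L₀/(k_a−k_1) = 0.283×22.8/(1.78−0.283) = 6.452/1.497 = 4.310 mg/L.
e^(−k_1 t) = e^(−0.283×0.3729) = 0.8998; e^(−k_a t) = e^(−1.78×0.3729) = 0.5149.
D = 4.310 × (0.8998 − 0.5149) + 0.520 × 0.5149 = 1.659 + 0.2677 = 1.927 mg/L.
DO = C_s − D = 9.71 − 1.927 = 7.783 mg/L.

DO ≈ 7.78 mg/L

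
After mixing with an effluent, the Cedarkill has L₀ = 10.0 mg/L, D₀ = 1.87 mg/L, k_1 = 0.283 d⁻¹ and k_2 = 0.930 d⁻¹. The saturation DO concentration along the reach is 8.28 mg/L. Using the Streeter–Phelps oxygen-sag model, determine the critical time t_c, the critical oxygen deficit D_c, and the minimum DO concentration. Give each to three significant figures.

t_c = [1/(k_2−k_1)] ln[(k_2/k_1)(1 − D₀(k_2−k_1)/(k_1 L₀))]
= [1/(0.930−0.283)] ln[(0.930/0.283)(1 − 1.87×0.6470/(0.283×10.0))]
= (1/0.6470) ln[3.286 × 0.5725] = 1.546 × ln(1.881) = 1.546 × 0.6320 = 0.9767 d.
L(t_c) = L₀ e^(−k_1 t_c) = 10.0 × 0.7585 = 7.585 mg/L, and at the critical point k_2 D_c = k_1 L, so D_c = (0.283/0.930) × 7.585 = 2.308 mg/L.
Minimum DO = C_s − D_c = 8.28 − 2.308 = 5.972 mg/L.

t_c ≈ 0.977 d; D_c ≈ 2.31 mg/L; min DO ≈ 5.97 mg/L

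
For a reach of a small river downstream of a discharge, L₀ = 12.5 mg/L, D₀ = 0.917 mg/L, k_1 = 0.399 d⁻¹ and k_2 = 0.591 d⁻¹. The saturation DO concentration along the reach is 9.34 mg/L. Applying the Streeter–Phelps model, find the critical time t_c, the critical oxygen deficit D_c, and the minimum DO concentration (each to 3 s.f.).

With k_2/k_1 = 1.481 and 1 − D₀(k_2−k_1)/(k_1 L₀) = 0.9647,
t_c = ln(1.481 × 0.9647) / (0.591 − 0.399) = ln(1.429) / 0.1920 = 0.3569/0.1920 = 1.859 d.
L(t_c) = L₀ e^(−k_1 t_c) = 12.5 × 0.4763 = 5.954 mg/L, and at the critical point k_2 D_c = k_1 L, so D_c = (0.399/0.591) × 5.954 = 4.020 mg/L.
Minimum DO = C_s − D_c = 9.34 − 4.020 = 5.320 mg/L.

t_c ≈ 1.86 d; D_c ≈ 4.02 mg/L; min DO ≈ 5.32 mg/L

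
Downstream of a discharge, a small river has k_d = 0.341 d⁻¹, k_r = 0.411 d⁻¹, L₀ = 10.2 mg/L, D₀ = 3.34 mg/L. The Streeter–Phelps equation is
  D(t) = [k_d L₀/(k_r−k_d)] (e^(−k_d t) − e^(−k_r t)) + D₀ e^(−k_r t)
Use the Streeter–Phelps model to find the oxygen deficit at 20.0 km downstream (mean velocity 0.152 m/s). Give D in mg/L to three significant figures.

D ≈ 4.78 mg/L

Travel time t = x/v = 20.0 km / (0.152 m/s) = 20000 m / 0.152 m/s = 131600 s = 1.523 d.
k_d L₀/(k_r−k_d) = 0.341×10.2/(0.411−0.341) = 3.478/0.07000 = 49.69 mg/L.
e^(−k_d t) = e^(−0.341×1.523) = 0.5949; e^(−k_r t) = e^(−0.411×1.523) = 0.5348.
D = 49.69 × (0.5949 − 0.5348) + 3.34 × 0.5348 = 2.989 + 1.786 = 4.775 mg/L.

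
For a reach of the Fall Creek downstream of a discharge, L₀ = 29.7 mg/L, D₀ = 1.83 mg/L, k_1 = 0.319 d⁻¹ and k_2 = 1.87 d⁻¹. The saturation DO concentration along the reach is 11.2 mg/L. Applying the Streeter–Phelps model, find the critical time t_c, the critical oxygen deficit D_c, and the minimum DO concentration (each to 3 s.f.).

t_c = [1/(k_2−k_1)] ln[(k_2/k_1)(1 − D₀(k_2−k_1)/(k_1 L₀))]
= [1/(1.87−0.319)] ln[(1.87/0.319)(1 − 1.83×1.551/(0.319×29.7))]
= (1/1.551) ln[5.862 × 0.7004] = 0.6447 × ln(4.106) = 0.6447 × 1.412 = 0.9107 d.
L(t_c) = L₀ e^(−k_1 t_c) = 29.7 × 0.7479 = 22.21 mg/L, and at the critical point k_2 D_c = k_1 L, so D_c = (0.319/1.87) × 22.21 = 3.789 mg/L.
Minimum DO = C_s − D_c = 11.2 − 3.789 = 7.411 mg/L.

t_c ≈ 0.911 d; D_c ≈ 3.79 mg/L; min DO ≈ 7.41 mg/L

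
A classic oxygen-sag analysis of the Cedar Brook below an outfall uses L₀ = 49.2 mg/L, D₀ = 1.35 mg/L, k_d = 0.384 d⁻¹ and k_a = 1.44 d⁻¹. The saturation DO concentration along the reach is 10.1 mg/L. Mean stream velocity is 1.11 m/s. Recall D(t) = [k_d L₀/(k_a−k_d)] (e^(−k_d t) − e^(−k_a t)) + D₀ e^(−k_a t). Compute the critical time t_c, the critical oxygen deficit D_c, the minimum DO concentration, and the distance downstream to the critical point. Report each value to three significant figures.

At the critical point dD/dt = 0, so k_d L₀ e^(−k_d t) = k_a D. Substituting D(t) from the Streeter–Phelps equation and solving for t gives
t_c = ln[(k_a/k_d)(1 − D₀(k_a−k_d)/(k_d L₀))] / (k_a−k_d).
Here k_a−k_d = 1.056 d⁻¹ and 1 − D₀(k_a−k_d)/(k_d L₀) = 1 − 1.35×1.056/(0.384×49.2) = 0.9245, so
t_c = ln(3.750 × 0.9245) / 1.056 = 1.243 / 1.056 = 1.177 d.
L(t_c) = L₀ e^(−k_d t_c) = 49.2 × 0.6363 = 31.31 mg/L, and at the critical point k_a D_c = k_d L, so D_c = (0.384/1.44) × 31.31 = 8.348 mg/L.
Minimum DO = C_s − D_c = 10.1 − 8.348 = 1.752 mg/L.
x_c = v t_c = 1.11 m/s × 1.177 d × 86400 s/d = 112900 m ≈ 113 km.

t_c ≈ 1.18 d; D_c ≈ 8.35 mg/L; min DO ≈ 1.75 mg/L; x_c ≈ 113 km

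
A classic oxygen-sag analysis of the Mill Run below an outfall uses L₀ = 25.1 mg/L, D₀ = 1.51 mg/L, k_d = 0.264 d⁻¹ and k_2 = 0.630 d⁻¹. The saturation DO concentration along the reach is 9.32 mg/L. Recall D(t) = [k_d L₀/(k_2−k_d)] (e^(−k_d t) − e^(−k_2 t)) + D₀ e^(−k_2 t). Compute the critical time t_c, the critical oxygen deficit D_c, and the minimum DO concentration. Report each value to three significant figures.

t_c ≈ 2.14 d; D_c ≈ 5.98 mg/L; min DO ≈ 3.34 mg/L

At the critical point dD/dt = 0, so k_d L₀ e^(−k_d t) = k_2 D. Substituting D(t) from the Streeter–Phelps equation and solving for t gives
t_c = ln[(k_2/k_d)(1 − D₀(k_2−k_d)/(k_d L₀))] / (k_2−k_d).
Here k_2−k_d = 0.3660 d⁻¹ and 1 − D₀(k_2−k_d)/(k_d L₀) = 1 − 1.51×0.3660/(0.264×25.1) = 0.9166, so
t_c = ln(2.386 × 0.9166) / 0.3660 = 0.7827 / 0.3660 = 2.138 d.
L(t_c) = L₀ e^(−k_d t_c) = 25.1 × 0.5686 = 14.27 mg/L, and at the critical point k_2 D_c = k_d L, so D_c = (0.264/0.630) × 14.27 = 5.981 mg/L.
Minimum DO = C_s − D_c = 9.32 − 5.981 = 3.339 mg/L.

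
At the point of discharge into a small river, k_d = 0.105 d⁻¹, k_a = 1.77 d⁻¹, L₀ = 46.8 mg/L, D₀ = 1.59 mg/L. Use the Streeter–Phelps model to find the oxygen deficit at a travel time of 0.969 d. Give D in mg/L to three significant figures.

k_d L₀/(k_a−k_d) = 0.105×46.8/(1.77−0.105) = 4.914/1.665 = 2.951 mg/L.
e^(−k_d t) = e^(−0.105×0.9690) = 0.9033; e^(−k_a t) = e^(−1.77×0.9690) = 0.1799.
D = 2.951 × (0.9033 − 0.1799) + 1.59 × 0.1799 = 2.135 + 0.2861 = 2.421 mg/L.

D ≈ 2.42 mg/L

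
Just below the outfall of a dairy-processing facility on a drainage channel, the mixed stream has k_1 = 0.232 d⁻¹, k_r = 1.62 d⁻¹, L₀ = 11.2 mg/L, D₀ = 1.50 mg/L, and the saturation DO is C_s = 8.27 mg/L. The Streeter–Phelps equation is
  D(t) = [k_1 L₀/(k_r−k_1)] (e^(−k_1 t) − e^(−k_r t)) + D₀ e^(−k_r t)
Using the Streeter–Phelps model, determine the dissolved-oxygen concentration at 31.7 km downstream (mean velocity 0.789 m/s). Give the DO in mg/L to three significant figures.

Travel time t = x/v = 31.7 km / (0.789 m/s) = 31700 m / 0.789 m/s = 40180 s = 0.4650 d.
k_1 L₀/(k_r−k_1) = 0.232×11.2/(1.62−0.232) = 2.598/1.388 = 1.872 mg/L.
e^(−k_1 t) = e^(−0.232×0.4650) = 0.8977; e^(−k_r t) = e^(−1.62×0.4650) = 0.4708.
D = 1.872 × (0.8977 − 0.4708) + 1.50 × 0.4708 = 0.7992 + 0.7062 = 1.505 mg/L.
DO = C_s − D = 8.27 − 1.505 = 6.765 mg/L.

DO ≈ 6.76 mg/L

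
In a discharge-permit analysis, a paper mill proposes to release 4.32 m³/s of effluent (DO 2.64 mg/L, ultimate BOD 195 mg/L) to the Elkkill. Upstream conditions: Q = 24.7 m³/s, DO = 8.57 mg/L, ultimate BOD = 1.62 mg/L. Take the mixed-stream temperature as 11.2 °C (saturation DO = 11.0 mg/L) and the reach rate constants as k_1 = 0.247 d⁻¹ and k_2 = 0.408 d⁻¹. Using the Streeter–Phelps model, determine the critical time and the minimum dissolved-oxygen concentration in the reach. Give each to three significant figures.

t_c ≈ 2.66 d; minimum DO ≈ 1.46 mg/L

Mixed DO = (24.7×8.57 + 4.32×2.64)/(24.7+4.32) = 223.1/29.02 = 7.687 mg/L.
Mixed L₀ = (24.7×1.62 + 4.32×195)/(29.02) = 882.4/29.02 = 30.41 mg/L.
Initial deficit D₀ = C_s − DO₀ = 11.0 − 7.687 = 3.313 mg/L.
t_c = (1/0.1610) ln[(0.408/0.247)(1 − 3.313×0.1610/(0.247×30.41))] = 6.211 × ln(1.535) = 2.660 d.
D_c = (0.247/0.408) × 30.41 × e^(−0.247×2.660) = 0.6054 × 30.41 × 0.5184 = 9.543 mg/L.
Minimum DO = 11.0 − 9.543 = 1.457 mg/L.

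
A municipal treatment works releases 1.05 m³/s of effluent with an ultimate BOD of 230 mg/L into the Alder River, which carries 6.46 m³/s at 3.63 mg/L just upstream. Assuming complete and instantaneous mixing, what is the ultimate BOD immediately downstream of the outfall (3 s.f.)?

Flow-weighted mixing: C = (Q_r C_r + Q_w C_w)/(Q_r + Q_w)
= (6.46×3.63 + 1.05×230)/(6.46 + 1.05) = 264.9/7.510 = 35.28 mg/L.

35.3 mg/L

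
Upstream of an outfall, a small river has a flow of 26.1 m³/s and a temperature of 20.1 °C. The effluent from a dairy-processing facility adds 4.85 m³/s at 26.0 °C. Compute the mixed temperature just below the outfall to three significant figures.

21.0 °C

Flow-weighted mixing: C = (Q_r C_r + Q_w C_w)/(Q_r + Q_w)
= (26.1×20.1 + 4.85×26.0)/(26.1 + 4.85) = 650.7/30.95 = 21.02 °C.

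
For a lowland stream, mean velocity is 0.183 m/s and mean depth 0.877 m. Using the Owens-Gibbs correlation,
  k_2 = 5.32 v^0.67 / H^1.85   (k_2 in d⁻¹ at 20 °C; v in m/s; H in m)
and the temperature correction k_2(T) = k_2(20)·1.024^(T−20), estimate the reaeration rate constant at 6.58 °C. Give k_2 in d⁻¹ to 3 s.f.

k_2 ≈ 1.58 d⁻¹

k_2(20) = 5.32 × 0.183^0.67 / 0.877^1.85 = 5.32 × 0.3205 / 0.7844 = 2.174 d⁻¹.
k_2(6.58) = 2.174 × 1.024^(6.58−20) = 2.174 × 0.7274 = 1.581 d⁻¹.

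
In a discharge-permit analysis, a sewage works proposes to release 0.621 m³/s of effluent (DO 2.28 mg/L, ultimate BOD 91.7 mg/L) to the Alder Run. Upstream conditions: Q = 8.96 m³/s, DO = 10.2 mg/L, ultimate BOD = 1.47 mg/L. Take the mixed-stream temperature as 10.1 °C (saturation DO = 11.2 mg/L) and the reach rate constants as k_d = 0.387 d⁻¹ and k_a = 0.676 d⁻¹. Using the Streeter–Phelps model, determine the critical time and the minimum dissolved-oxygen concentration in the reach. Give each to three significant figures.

Mixed DO = (8.96×10.2 + 0.621×2.28)/(8.96+0.621) = 92.81/9.581 = 9.687 mg/L.
Mixed L₀ = (8.96×1.47 + 0.621×91.7)/(9.581) = 70.12/9.581 = 7.318 mg/L.
Initial deficit D₀ = C_s − DO₀ = 11.2 − 9.687 = 1.513 mg/L.
t_c = (1/0.2890) ln[(0.676/0.387)(1 − 1.513×0.2890/(0.387×7.318))] = 3.460 × ln(1.477) = 1.350 d.
D_c = (0.387/0.676) × 7.318 × e^(−0.387×1.350) = 0.5725 × 7.318 × 0.5932 = 2.485 mg/L.
Minimum DO = 11.2 − 2.485 = 8.715 mg/L.

t_c ≈ 1.35 d; minimum DO ≈ 8.71 mg/L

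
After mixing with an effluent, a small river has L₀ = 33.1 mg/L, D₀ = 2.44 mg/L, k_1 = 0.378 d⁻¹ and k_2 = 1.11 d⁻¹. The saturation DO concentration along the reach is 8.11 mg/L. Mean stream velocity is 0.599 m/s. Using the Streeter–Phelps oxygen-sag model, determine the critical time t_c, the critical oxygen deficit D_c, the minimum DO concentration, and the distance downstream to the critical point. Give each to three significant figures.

With k_2/k_1 = 2.937 and 1 − D₀(k_2−k_1)/(k_1 L₀) = 0.8572,
t_c = ln(2.937 × 0.8572) / (1.11 − 0.378) = ln(2.517) / 0.7320 = 0.9232/0.7320 = 1.261 d.
L(t_c) = L₀ e^(−k_1 t_c) = 33.1 × 0.6208 = 20.55 mg/L, and at the critical point k_2 D_c = k_1 L, so D_c = (0.378/1.11) × 20.55 = 6.998 mg/L.
Minimum DO = C_s − D_c = 8.11 − 6.998 = 1.112 mg/L.
x_c = v t_c = 0.599 m/s × 1.261 d × 86400 s/d = 65270 m ≈ 65.3 km.

t_c ≈ 1.26 d; D_c ≈ 7.00 mg/L; min DO ≈ 1.11 mg/L; x_c ≈ 65.3 km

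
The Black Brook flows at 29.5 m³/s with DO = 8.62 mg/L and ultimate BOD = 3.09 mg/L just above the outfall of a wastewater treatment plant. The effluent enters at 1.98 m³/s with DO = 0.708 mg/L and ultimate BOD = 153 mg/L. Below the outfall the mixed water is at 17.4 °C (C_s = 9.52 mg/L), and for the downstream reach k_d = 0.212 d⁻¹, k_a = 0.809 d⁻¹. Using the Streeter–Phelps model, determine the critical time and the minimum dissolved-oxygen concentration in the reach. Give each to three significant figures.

Mixed DO = (29.5×8.62 + 1.98×0.708)/(29.5+1.98) = 255.7/31.48 = 8.122 mg/L.
Mixed L₀ = (29.5×3.09 + 1.98×153)/(31.48) = 394.1/31.48 = 12.52 mg/L.
Initial deficit D₀ = C_s − DO₀ = 9.52 − 8.122 = 1.398 mg/L.
t_c = (1/0.5970) ln[(0.809/0.212)(1 − 1.398×0.5970/(0.212×12.52))] = 1.675 × ln(2.616) = 1.611 d.
D_c = (0.212/0.809) × 12.52 × e^(−0.212×1.611) = 0.2621 × 12.52 × 0.7107 = 2.331 mg/L.
Minimum DO = 9.52 − 2.331 = 7.189 mg/L.

t_c ≈ 1.61 d; minimum DO ≈ 7.19 mg/L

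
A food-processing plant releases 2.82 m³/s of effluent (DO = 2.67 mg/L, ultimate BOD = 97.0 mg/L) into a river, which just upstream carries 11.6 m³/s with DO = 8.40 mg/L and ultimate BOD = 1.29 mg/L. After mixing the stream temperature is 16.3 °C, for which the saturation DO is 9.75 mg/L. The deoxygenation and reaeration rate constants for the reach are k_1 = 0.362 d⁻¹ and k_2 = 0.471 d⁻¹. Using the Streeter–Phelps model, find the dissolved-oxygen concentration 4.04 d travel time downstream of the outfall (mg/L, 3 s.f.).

Mixed DO = (11.6×8.40 + 2.82×2.67)/(11.6+2.82) = 105.0/14.42 = 7.279 mg/L.
Mixed L₀ = (11.6×1.29 + 2.82×97.0)/(14.42) = 288.5/14.42 = 20.01 mg/L.
Initial deficit D₀ = C_s − DO₀ = 9.75 − 7.279 = 2.471 mg/L.
D(4.04) = [0.362×20.01/(0.471−0.362)](e^(−0.362×4.04) − e^(−0.471×4.04)) + 2.471 e^(−0.471×4.04)
= 66.45 × (0.2317 − 0.1491) + 2.471 × 0.1491 = 5.851 mg/L.
DO = 9.75 − 5.851 = 3.899 mg/L.

DO ≈ 3.90 mg/L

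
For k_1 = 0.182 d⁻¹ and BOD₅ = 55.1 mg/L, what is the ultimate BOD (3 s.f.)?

L₀ ≈ 92.2 mg/L

BOD₅ = L₀(1 − e^(−5k_1)) ⇒ L₀ = BOD₅ / (1 − e^(−5×0.182))
= 55.1 / (1 − 0.4025) = 55.1 / 0.5975 = 92.22 mg/L.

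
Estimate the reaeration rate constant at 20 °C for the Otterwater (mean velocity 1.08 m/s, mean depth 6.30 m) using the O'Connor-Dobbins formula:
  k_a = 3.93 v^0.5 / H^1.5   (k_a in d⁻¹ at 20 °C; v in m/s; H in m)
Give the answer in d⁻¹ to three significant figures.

k_a ≈ 0.258 d⁻¹

k_a = 3.93 × 1.08^0.5 / 6.30^1.5 = 3.93 × 1.039 / 15.81 = 0.2583 d⁻¹.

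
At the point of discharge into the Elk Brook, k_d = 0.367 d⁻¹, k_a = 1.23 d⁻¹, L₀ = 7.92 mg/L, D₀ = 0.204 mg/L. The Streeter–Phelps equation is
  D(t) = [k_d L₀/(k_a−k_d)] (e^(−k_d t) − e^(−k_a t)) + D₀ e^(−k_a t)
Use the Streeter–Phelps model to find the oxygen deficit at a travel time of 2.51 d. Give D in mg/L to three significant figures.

k_d L₀/(k_a−k_d) = 0.367×7.92/(1.23−0.367) = 2.907/0.8630 = 3.368 mg/L.
e^(−k_d t) = e^(−0.367×2.510) = 0.3981; e^(−k_a t) = e^(−1.23×2.510) = 0.04562.
D = 3.368 × (0.3981 − 0.04562) + 0.204 × 0.04562 = 1.187 + 0.009307 = 1.196 mg/L.

D ≈ 1.20 mg/L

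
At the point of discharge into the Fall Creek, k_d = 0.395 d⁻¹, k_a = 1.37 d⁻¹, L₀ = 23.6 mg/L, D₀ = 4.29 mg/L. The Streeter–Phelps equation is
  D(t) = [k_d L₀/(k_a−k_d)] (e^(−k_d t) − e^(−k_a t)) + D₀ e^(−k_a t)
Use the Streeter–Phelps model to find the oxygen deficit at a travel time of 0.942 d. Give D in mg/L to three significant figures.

k_d L₀/(k_a−k_d) = 0.395×23.6/(1.37−0.395) = 9.322/0.9750 = 9.561 mg/L.
e^(−k_d t) = e^(−0.395×0.9420) = 0.6893; e^(−k_a t) = e^(−1.37×0.9420) = 0.2751.
D = 9.561 × (0.6893 − 0.2751) + 4.29 × 0.2751 = 3.960 + 1.180 = 5.140 mg/L.

D ≈ 5.14 mg/L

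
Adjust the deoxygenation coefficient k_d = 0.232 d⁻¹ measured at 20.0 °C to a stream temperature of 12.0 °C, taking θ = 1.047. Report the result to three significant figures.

k_d ≈ 0.161 d⁻¹

k_d(T₂) = k_d(T₁) · θ^(T₂−T₁) = 0.232 × 1.047^(12.0−20.0)
= 0.232 × 1.047^-8.00 = 0.232 × 0.6925 = 0.1607 d⁻¹.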